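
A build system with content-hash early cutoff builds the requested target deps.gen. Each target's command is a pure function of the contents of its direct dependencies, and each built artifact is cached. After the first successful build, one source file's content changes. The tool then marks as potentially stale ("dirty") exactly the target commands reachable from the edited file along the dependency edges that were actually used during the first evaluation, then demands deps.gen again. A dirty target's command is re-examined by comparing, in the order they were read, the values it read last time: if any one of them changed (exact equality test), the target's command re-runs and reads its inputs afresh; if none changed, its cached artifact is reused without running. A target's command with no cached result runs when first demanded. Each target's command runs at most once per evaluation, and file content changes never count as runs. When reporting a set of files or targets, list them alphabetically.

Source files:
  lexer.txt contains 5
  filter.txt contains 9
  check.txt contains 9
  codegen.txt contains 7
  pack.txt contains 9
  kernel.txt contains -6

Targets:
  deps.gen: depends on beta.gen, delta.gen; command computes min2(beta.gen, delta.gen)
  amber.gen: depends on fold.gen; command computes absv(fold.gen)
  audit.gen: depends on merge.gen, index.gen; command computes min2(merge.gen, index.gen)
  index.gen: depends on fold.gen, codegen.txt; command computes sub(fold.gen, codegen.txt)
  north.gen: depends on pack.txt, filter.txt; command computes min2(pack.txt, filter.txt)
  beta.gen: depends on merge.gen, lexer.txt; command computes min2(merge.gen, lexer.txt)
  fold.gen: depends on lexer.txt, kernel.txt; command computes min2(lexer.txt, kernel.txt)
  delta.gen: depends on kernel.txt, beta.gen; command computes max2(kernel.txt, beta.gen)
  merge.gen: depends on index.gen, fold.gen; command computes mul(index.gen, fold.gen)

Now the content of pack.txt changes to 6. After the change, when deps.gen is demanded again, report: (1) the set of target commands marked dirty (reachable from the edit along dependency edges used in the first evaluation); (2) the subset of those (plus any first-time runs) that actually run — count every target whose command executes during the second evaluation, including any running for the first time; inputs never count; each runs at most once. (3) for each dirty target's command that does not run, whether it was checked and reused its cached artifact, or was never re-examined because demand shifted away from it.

First evaluation (everything demanded from the output):
  fold.gen = min2(5, -6) = -6
  index.gen = sub(-6, 7) = -13
  merge.gen = mul(-13, -6) = 78
  beta.gen = min2(78, 5) = 5
  delta.gen = max2(-6, 5) = 5
  deps.gen = min2(5, 5) = 5

Propagation after the edit:
  pack.txt feeds no computation that the output demands — nothing is marked dirty and nothing runs.

Key observation: pack.txt is never demanded by the output, so the edit triggers no recomputation at all.

Marked dirty: none.
Target commands that run: none — 0 in total.
Every dirty target's command ran.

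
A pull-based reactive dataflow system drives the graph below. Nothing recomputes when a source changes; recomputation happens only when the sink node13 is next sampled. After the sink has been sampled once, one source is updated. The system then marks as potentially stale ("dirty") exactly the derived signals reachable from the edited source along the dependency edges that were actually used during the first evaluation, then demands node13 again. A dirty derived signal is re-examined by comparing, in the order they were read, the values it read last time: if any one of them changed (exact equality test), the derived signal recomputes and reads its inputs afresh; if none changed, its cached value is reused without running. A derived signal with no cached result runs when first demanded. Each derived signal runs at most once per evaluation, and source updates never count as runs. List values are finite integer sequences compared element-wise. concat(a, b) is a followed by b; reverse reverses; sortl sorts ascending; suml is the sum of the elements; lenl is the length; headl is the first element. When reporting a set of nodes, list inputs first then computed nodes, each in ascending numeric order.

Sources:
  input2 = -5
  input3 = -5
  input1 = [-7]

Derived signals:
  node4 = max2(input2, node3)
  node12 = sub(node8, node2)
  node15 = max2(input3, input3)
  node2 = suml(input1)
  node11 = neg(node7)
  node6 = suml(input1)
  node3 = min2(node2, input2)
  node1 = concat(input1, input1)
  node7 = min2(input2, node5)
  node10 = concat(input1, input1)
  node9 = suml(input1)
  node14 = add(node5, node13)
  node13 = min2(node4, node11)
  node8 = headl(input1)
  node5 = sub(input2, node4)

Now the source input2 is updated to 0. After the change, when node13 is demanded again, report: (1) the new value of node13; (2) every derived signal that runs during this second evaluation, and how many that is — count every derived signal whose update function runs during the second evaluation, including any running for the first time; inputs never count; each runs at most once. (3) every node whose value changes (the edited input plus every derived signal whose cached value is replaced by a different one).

New value of node13: 0.
Derived signals that run: node3, node4, node5, node7, node11, node13 — 6 in total.
Values that change: input2, node4, node7, node11, node13.

First evaluation (everything demanded from the output):
  node2 = suml([-7]) = -7
  node3 = min2(-7, -5) = -7
  node4 = max2(-5, -7) = -5
  node5 = sub(-5, -5) = 0
  node7 = min2(-5, 0) = -5
  node11 = neg(-5) = 5
  node13 = min2(-5, 5) = -5

Propagation after the edit:
  node3: runs — input2 -5->0; result -7 (same value as before).
  node4: runs — input2 -5->0; result 0.
  node5: runs — input2 -5->0; node4 -5->0; result 0 (same value as before).
  node7: runs — input2 -5->0; result 0.
  node11: runs — node7 -5->0; result 0.
  node13: runs — node4 -5->0; node11 5->0; result 0.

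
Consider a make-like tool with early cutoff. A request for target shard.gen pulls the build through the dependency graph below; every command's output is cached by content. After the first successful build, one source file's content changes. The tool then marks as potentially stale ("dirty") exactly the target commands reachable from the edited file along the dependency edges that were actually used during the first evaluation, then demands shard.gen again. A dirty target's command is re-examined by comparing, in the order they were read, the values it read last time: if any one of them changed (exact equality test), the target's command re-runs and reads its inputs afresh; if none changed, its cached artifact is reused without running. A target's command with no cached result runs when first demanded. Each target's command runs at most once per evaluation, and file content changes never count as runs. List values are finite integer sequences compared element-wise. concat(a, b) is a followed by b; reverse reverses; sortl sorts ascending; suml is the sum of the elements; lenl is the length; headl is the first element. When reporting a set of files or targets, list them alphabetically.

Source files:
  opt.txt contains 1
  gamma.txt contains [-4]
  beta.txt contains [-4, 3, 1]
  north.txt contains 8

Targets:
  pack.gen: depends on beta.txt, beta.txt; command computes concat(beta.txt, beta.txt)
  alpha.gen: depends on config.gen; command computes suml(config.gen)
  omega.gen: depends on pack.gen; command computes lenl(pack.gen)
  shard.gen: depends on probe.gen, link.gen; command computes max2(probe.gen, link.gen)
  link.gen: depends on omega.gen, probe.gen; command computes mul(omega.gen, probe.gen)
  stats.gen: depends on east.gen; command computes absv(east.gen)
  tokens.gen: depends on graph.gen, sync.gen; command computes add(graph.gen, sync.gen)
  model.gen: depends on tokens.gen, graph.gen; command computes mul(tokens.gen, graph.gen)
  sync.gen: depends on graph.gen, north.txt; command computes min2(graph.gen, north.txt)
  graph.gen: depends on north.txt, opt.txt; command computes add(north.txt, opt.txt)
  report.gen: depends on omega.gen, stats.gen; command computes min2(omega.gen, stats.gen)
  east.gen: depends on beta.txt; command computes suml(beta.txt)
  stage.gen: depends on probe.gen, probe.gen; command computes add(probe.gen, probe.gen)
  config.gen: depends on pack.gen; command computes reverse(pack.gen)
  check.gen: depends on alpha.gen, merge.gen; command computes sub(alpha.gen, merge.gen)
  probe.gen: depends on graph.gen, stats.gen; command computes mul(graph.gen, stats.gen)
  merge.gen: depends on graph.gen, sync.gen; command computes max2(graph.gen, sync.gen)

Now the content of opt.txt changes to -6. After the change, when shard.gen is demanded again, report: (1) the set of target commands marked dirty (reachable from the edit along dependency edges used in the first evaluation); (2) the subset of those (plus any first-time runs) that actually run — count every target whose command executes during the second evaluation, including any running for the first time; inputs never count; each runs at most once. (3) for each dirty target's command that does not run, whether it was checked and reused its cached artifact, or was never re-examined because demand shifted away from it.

First demand of the output computes:
  east.gen = suml([-4, 3, 1]) = 0
  graph.gen = add(8, 1) = 9
  pack.gen = concat([-4, 3, 1], [-4, 3, 1]) = [-4, 3, 1, -4, 3, 1]
  omega.gen = lenl([-4, 3, 1, -4, 3, 1]) = 6
  stats.gen = absv(0) = 0
  probe.gen = mul(9, 0) = 0
  link.gen = mul(6, 0) = 0
  shard.gen = max2(0, 0) = 0

After the edit, cleaning proceeds:
  graph.gen: a read changed (opt.txt 1->-6) — executes, giving 2.
  probe.gen: a read changed (graph.gen 9->2) — executes, giving 0 — identical to its old value.
  link.gen: dirty, but its reads are unchanged (omega.gen unchanged, probe.gen unchanged); cached 0 stands.
  shard.gen: dirty, but its reads are unchanged (probe.gen unchanged, link.gen unchanged); cached 0 stands.

Note the absorption at probe.gen: it re-runs yet its value is the same, leaving the output's value untouched.

The edit dirties: graph.gen, link.gen, probe.gen, shard.gen.
2 target commands run: graph.gen, probe.gen.
Cache hits after checking: link.gen, shard.gen.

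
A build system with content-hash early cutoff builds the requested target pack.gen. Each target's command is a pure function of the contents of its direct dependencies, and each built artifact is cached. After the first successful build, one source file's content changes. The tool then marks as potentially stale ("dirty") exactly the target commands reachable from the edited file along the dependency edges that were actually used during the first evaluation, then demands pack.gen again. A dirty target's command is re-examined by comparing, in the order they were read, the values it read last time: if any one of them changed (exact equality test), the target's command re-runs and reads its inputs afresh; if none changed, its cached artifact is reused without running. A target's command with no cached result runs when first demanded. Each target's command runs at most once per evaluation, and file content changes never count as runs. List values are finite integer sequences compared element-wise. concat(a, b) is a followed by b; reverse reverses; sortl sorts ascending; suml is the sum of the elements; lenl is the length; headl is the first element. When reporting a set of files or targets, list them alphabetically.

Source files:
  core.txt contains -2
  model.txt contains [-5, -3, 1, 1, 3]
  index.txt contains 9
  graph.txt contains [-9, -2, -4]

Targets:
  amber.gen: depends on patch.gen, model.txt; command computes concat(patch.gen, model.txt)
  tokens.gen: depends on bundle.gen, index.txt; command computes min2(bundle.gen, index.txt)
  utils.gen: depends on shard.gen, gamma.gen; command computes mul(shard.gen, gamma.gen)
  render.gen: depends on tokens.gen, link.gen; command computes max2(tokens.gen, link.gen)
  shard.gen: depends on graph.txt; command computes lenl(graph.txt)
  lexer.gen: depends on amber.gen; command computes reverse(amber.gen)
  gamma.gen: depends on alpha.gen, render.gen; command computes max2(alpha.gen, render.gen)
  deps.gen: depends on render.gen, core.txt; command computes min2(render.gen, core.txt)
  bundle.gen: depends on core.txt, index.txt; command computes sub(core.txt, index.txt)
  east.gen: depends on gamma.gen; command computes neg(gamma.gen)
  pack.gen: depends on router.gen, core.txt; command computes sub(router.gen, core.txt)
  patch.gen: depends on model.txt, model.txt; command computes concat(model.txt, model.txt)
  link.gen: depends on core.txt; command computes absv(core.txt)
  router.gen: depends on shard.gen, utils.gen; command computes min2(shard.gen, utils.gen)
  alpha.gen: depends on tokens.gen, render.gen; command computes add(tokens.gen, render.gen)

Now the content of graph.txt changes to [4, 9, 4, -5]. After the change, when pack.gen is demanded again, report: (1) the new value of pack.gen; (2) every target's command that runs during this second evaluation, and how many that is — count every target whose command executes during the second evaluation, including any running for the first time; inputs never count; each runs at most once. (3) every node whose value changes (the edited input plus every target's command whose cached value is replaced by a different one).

New value of pack.gen: 6.
Target commands that run: pack.gen, router.gen, shard.gen, utils.gen — 4 in total.
Values that change: graph.txt, pack.gen, router.gen, shard.gen, utils.gen.

First evaluation (everything demanded from the output):
  bundle.gen = sub(-2, 9) = -11
  link.gen = absv(-2) = 2
  shard.gen = lenl([-9, -2, -4]) = 3
  tokens.gen = min2(-11, 9) = -11
  render.gen = max2(-11, 2) = 2
  alpha.gen = add(-11, 2) = -9
  gamma.gen = max2(-9, 2) = 2
  utils.gen = mul(3, 2) = 6
  router.gen = min2(3, 6) = 3
  pack.gen = sub(3, -2) = 5

Propagation after the edit:
  shard.gen: runs — graph.txt [-9, -2, -4]->[4, 9, 4, -5]; result 4.
  utils.gen: runs — shard.gen 3->4; result 8.
  router.gen: runs — shard.gen 3->4; utils.gen 6->8; result 4.
  pack.gen: runs — router.gen 3->4; result 6.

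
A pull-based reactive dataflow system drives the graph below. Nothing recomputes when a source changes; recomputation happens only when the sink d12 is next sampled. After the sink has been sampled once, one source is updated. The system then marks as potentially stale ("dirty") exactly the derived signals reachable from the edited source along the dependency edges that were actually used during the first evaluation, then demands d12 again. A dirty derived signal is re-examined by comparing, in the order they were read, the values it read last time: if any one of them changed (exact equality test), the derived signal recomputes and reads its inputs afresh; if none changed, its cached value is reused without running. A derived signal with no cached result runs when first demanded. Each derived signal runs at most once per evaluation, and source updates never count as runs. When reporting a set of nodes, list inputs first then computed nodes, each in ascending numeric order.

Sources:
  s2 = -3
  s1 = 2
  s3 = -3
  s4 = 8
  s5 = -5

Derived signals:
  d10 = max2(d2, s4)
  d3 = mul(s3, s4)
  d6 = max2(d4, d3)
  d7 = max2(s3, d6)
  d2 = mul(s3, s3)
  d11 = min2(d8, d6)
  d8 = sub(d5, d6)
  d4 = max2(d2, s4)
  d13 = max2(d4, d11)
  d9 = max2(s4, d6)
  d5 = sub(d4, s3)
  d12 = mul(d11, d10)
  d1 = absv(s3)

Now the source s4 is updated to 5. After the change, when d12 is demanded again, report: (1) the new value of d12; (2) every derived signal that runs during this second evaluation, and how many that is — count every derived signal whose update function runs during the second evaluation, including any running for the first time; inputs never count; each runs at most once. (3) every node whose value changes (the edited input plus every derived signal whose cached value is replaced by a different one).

First evaluation (everything demanded from the output):
  d2 = mul(-3, -3) = 9
  d3 = mul(-3, 8) = -24
  d4 = max2(9, 8) = 9
  d5 = sub(9, -3) = 12
  d6 = max2(9, -24) = 9
  d8 = sub(12, 9) = 3
  d10 = max2(9, 8) = 9
  d11 = min2(3, 9) = 3
  d12 = mul(3, 9) = 27

Propagation after the edit:
  d3: runs — s4 8->5; result -15.
  d4: runs — s4 8->5; result 9 (same value as before).
  d5: checked — values it read are unchanged (d4 unchanged, s3 unchanged); reused cached 12 without running.
  d6: runs — d3 -24->-15; result 9 (same value as before).
  d8: checked — values it read are unchanged (d5 unchanged, d6 unchanged); reused cached 3 without running.
  d10: runs — s4 8->5; result 9 (same value as before).
  d11: checked — values it read are unchanged (d8 unchanged, d6 unchanged); reused cached 3 without running.
  d12: checked — values it read are unchanged (d11 unchanged, d10 unchanged); reused cached 27 without running.

Key observation: the cutoff stops propagation at d5 — its inputs' values are unchanged, so it reuses its cache.

New value of d12: 27.
Derived signals that run: d3, d4, d6, d10 — 4 in total.
Values that change: s4, d3.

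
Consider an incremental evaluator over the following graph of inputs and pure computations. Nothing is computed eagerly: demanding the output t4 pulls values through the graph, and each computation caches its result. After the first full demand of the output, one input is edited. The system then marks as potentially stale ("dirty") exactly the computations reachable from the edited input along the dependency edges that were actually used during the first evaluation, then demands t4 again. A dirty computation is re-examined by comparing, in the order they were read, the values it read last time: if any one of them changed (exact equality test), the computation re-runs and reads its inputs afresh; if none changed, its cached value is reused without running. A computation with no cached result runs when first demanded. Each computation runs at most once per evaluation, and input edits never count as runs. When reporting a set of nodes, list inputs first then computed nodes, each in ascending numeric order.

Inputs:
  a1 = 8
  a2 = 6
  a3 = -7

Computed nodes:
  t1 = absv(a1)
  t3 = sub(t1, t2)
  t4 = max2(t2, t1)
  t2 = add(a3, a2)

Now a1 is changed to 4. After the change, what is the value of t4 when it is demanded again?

t4 now evaluates to 4.

Initial pass — values computed on the first demand:
  t1 = absv(8) = 8
  t2 = add(-7, 6) = -1
  t4 = max2(-1, 8) = 8

Second demand — change propagation:
  t1: re-runs because a1 8->4; new result 4.
  t4: re-runs because t1 8->4; new result 4.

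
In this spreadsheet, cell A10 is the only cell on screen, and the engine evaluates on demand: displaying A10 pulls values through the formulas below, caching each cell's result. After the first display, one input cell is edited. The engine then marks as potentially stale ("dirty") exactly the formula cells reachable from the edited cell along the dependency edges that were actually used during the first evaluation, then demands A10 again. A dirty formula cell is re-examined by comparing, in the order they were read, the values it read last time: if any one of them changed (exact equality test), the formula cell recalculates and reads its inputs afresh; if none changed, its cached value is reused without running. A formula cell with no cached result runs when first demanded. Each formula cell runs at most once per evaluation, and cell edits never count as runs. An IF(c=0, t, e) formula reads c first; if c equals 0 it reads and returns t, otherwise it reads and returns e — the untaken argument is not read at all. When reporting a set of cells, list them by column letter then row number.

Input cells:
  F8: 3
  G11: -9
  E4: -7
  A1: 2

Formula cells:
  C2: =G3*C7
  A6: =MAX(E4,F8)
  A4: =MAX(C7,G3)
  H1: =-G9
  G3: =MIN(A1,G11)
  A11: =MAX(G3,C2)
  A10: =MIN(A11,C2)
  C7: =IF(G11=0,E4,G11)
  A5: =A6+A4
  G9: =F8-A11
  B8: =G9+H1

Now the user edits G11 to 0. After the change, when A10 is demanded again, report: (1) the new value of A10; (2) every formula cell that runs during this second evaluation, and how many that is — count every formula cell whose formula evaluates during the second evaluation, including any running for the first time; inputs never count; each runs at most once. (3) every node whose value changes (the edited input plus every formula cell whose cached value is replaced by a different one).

A10 now evaluates to 0.
Run set: A10, A11, C2, C7, G3 (5 run).
Changed values: A10, A11, C2, C7, G3, G11.

Initial pass — values computed on the first demand:
  C7 = IF(G11=0: G11=-9 -> else branch G11) = -9
  G3 = MIN(2, -9) = -9
  C2 = -9 * -9 = 81
  A11 = MAX(-9, 81) = 81
  A10 = MIN(81, 81) = 81

Second demand — change propagation:
  C7: re-runs because G11 -9->0; G11 -9->0; new result -7.
  G3: re-runs because G11 -9->0; new result 0.
  C2: re-runs because G3 -9->0; C7 -9->-7; new result 0.
  A11: re-runs because G3 -9->0; C2 81->0; new result 0.
  A10: re-runs because A11 81->0; C2 81->0; new result 0.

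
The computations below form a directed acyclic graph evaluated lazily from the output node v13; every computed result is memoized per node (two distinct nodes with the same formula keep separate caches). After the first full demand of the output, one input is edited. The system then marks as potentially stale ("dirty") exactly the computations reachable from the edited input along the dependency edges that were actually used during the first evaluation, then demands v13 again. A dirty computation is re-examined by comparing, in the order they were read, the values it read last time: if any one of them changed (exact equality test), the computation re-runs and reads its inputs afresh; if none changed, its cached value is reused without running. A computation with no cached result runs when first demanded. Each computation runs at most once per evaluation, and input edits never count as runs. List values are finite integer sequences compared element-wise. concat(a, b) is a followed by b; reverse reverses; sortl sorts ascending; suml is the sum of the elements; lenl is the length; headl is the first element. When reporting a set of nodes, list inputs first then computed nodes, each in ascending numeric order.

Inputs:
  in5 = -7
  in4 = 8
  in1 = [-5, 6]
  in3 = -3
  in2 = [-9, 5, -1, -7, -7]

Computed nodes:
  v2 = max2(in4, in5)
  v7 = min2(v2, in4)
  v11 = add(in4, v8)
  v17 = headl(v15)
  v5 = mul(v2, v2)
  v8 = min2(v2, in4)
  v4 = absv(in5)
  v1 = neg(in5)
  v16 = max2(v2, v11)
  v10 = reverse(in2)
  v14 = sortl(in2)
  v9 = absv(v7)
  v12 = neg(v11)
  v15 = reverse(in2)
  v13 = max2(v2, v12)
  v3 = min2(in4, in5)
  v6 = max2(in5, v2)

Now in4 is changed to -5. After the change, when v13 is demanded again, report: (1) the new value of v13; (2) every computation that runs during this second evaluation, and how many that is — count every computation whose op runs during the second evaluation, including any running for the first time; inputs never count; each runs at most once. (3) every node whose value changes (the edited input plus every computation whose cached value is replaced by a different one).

First demand of the output computes:
  v2 = max2(8, -7) = 8
  v8 = min2(8, 8) = 8
  v11 = add(8, 8) = 16
  v12 = neg(16) = -16
  v13 = max2(8, -16) = 8

After the edit, cleaning proceeds:
  v2: a read changed (in4 8->-5) — executes, giving -5.
  v8: a read changed (v2 8->-5; in4 8->-5) — executes, giving -5.
  v11: a read changed (in4 8->-5; v8 8->-5) — executes, giving -10.
  v12: a read changed (v11 16->-10) — executes, giving 10.
  v13: a read changed (v2 8->-5; v12 -16->10) — executes, giving 10.

Demanding v13 again yields 10.
5 computations run: v2, v8, v11, v12, v13.
The nodes whose values change: in4, v2, v8, v11, v12, v13.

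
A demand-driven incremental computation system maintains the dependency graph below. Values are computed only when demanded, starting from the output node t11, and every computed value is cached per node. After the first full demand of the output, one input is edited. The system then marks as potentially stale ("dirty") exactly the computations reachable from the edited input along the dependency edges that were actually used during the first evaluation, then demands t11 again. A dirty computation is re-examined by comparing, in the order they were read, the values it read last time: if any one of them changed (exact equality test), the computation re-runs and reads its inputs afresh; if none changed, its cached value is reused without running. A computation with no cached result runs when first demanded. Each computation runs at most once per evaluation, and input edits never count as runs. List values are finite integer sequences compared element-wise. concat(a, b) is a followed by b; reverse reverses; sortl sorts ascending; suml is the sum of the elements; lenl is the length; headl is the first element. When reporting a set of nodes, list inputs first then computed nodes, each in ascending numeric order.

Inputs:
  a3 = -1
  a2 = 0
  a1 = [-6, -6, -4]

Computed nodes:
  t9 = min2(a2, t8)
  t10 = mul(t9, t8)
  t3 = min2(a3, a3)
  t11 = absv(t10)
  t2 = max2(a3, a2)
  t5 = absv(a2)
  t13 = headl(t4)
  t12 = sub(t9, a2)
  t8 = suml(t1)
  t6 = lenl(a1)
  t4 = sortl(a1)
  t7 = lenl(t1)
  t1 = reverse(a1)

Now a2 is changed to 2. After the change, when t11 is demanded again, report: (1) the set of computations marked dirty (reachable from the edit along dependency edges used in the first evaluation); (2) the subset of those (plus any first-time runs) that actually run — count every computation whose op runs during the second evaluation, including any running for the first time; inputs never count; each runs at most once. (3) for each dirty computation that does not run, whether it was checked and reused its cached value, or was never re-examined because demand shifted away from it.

First evaluation (everything demanded from the output):
  t1 = reverse([-6, -6, -4]) = [-4, -6, -6]
  t8 = suml([-4, -6, -6]) = -16
  t9 = min2(0, -16) = -16
  t10 = mul(-16, -16) = 256
  t11 = absv(256) = 256

Propagation after the edit:
  t9: runs — a2 0->2; result -16 (same value as before).
  t10: checked — values it read are unchanged (t9 unchanged, t8 unchanged); reused cached 256 without running.
  t11: checked — values it read are unchanged (t10 unchanged); reused cached 256 without running.

Key observation: the change is absorbed at t9 — it re-runs but produces the same value, and the output's value is unchanged.

Marked dirty: t9, t10, t11.
Computations that run: t9 — 1 in total.
Checked but reused from cache: t10, t11.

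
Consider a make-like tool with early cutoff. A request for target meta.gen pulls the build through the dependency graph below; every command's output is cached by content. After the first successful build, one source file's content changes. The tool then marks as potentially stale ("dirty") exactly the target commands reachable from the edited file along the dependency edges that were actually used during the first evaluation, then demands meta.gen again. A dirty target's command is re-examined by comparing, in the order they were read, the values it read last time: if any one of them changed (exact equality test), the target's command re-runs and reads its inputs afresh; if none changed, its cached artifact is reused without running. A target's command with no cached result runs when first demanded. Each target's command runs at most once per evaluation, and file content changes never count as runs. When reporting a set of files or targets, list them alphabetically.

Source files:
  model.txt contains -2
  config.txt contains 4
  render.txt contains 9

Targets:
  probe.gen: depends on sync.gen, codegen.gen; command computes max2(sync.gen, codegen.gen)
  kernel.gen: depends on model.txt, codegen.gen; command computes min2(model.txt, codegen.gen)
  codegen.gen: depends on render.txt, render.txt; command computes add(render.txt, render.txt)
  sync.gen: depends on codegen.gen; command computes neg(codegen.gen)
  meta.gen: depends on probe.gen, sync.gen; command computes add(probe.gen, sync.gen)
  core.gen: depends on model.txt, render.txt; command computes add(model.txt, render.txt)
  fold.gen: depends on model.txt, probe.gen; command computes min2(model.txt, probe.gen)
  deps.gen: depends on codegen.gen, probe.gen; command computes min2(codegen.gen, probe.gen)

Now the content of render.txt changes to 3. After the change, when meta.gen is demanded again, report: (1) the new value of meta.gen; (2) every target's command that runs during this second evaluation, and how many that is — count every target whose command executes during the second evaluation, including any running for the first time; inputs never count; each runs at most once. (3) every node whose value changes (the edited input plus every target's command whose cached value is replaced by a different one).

Demanding meta.gen again yields 0.
4 target commands run: codegen.gen, meta.gen, probe.gen, sync.gen.
The nodes whose values change: codegen.gen, probe.gen, render.txt, sync.gen.

First demand of the output computes:
  codegen.gen = add(9, 9) = 18
  sync.gen = neg(18) = -18
  probe.gen = max2(-18, 18) = 18
  meta.gen = add(18, -18) = 0

After the edit, cleaning proceeds:
  codegen.gen: a read changed (render.txt 9->3; render.txt 9->3) — executes, giving 6.
  sync.gen: a read changed (codegen.gen 18->6) — executes, giving -6.
  probe.gen: a read changed (sync.gen -18->-6; codegen.gen 18->6) — executes, giving 6.
  meta.gen: a read changed (probe.gen 18->6; sync.gen -18->-6) — executes, giving 0 — identical to its old value.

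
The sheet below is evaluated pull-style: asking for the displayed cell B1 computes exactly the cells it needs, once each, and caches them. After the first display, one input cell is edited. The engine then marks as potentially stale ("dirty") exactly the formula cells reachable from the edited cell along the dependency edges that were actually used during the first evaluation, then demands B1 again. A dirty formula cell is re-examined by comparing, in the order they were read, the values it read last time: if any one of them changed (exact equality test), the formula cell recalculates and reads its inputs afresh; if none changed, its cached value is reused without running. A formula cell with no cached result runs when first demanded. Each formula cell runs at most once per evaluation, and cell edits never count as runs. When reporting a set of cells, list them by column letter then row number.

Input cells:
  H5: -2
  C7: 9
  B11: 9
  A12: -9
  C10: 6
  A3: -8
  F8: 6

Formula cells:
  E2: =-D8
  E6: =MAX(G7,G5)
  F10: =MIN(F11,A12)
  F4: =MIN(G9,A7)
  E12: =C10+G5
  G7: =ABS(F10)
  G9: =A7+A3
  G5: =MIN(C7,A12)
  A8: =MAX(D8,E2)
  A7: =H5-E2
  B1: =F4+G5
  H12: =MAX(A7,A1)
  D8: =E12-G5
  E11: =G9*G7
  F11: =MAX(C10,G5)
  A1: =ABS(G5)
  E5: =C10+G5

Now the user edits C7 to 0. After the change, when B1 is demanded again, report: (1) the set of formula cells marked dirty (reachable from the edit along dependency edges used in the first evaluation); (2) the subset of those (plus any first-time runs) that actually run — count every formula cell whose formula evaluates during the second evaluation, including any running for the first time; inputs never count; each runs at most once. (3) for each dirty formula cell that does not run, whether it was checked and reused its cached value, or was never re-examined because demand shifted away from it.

The edit dirties: A7, B1, D8, E2, E12, F4, G5, G9.
1 formula cells run: G5.
Cache hits after checking: A7, B1, D8, E2, E12, F4, G9.
Note the absorption at G5: it re-runs yet its value is the same, leaving the output's value untouched.

First demand of the output computes:
  G5 = MIN(9, -9) = -9
  E12 = 6 + -9 = -3
  D8 = -3 - -9 = 6
  E2 = -(6) = -6
  A7 = -2 - -6 = 4
  G9 = 4 + -8 = -4
  F4 = MIN(-4, 4) = -4
  B1 = -4 + -9 = -13

After the edit, cleaning proceeds:
  G5: a read changed (C7 9->0) — executes, giving -9 — identical to its old value.
  E12: dirty, but its reads are unchanged (C10 unchanged, G5 unchanged); cached -3 stands.
  D8: dirty, but its reads are unchanged (E12 unchanged, G5 unchanged); cached 6 stands.
  E2: dirty, but its reads are unchanged (D8 unchanged); cached -6 stands.
  A7: dirty, but its reads are unchanged (H5 unchanged, E2 unchanged); cached 4 stands.
  G9: dirty, but its reads are unchanged (A7 unchanged, A3 unchanged); cached -4 stands.
  F4: dirty, but its reads are unchanged (G9 unchanged, A7 unchanged); cached -4 stands.
  B1: dirty, but its reads are unchanged (F4 unchanged, G5 unchanged); cached -13 stands.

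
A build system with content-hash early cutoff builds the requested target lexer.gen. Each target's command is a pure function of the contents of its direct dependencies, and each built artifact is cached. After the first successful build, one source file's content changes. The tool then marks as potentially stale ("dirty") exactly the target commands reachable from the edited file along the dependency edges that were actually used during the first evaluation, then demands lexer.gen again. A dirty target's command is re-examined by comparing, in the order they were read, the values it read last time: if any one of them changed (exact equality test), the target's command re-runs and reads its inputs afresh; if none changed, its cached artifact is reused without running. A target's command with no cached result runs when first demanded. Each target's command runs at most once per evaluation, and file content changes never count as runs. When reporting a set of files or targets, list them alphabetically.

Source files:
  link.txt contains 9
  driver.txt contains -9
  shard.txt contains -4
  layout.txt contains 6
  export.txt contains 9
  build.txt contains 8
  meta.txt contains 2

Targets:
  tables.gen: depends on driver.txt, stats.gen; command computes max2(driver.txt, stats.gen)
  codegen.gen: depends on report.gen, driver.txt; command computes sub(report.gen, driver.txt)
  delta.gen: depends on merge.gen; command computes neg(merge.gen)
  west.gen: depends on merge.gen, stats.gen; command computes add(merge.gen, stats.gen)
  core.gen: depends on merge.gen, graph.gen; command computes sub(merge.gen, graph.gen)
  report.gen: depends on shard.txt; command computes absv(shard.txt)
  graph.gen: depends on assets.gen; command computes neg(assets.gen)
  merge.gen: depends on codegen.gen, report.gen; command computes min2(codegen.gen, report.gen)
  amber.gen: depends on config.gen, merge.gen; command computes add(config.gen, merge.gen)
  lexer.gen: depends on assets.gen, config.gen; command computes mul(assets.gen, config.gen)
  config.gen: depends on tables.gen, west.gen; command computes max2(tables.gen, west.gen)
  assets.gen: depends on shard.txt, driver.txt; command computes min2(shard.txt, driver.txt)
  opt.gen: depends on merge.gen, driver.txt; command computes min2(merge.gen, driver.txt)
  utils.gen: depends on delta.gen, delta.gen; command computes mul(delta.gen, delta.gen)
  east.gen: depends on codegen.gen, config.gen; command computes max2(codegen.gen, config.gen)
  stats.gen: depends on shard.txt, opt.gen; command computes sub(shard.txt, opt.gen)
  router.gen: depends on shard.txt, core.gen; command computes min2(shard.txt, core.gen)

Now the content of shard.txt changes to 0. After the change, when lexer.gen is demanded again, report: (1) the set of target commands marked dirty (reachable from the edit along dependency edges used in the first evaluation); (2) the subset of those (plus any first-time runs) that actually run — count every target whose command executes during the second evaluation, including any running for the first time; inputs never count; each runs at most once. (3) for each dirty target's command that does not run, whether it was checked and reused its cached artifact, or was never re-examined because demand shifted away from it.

First evaluation (everything demanded from the output):
  assets.gen = min2(-4, -9) = -9
  report.gen = absv(-4) = 4
  codegen.gen = sub(4, -9) = 13
  merge.gen = min2(13, 4) = 4
  opt.gen = min2(4, -9) = -9
  stats.gen = sub(-4, -9) = 5
  tables.gen = max2(-9, 5) = 5
  west.gen = add(4, 5) = 9
  config.gen = max2(5, 9) = 9
  lexer.gen = mul(-9, 9) = -81

Propagation after the edit:
  assets.gen: runs — shard.txt -4->0; result -9 (same value as before).
  report.gen: runs — shard.txt -4->0; result 0.
  codegen.gen: runs — report.gen 4->0; result 9.
  merge.gen: runs — codegen.gen 13->9; report.gen 4->0; result 0.
  opt.gen: runs — merge.gen 4->0; result -9 (same value as before).
  stats.gen: runs — shard.txt -4->0; result 9.
  tables.gen: runs — stats.gen 5->9; result 9.
  west.gen: runs — merge.gen 4->0; stats.gen 5->9; result 9 (same value as before).
  config.gen: runs — tables.gen 5->9; result 9 (same value as before).
  lexer.gen: checked — values it read are unchanged (assets.gen unchanged, config.gen unchanged); reused cached -81 without running.

Key observation: the cutoff stops propagation at lexer.gen — its inputs' values are unchanged, so it reuses its cache.

Marked dirty: assets.gen, codegen.gen, config.gen, lexer.gen, merge.gen, opt.gen, report.gen, stats.gen, tables.gen, west.gen.
Target commands that run: assets.gen, codegen.gen, config.gen, merge.gen, opt.gen, report.gen, stats.gen, tables.gen, west.gen — 9 in total.
Checked but reused from cache: lexer.gen.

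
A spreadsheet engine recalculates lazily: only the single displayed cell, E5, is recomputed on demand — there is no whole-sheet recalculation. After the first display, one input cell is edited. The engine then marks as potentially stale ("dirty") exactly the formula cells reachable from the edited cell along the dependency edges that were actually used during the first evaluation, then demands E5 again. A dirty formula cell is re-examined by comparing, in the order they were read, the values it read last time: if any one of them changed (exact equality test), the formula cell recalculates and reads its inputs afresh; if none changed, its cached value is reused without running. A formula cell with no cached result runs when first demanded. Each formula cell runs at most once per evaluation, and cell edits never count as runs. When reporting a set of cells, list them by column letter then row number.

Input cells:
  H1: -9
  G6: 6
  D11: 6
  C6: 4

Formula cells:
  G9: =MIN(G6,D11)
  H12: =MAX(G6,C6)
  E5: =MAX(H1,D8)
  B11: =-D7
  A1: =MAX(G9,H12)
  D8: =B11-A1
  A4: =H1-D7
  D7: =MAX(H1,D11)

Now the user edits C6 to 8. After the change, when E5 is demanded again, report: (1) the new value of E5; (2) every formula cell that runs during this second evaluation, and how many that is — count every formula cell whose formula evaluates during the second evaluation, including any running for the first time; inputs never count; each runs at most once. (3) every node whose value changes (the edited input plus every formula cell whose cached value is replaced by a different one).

New value of E5: -9.
Formula cells that run: A1, D8, E5, H12 — 4 in total.
Values that change: A1, C6, D8, H12.

First evaluation (everything demanded from the output):
  D7 = MAX(-9, 6) = 6
  B11 = -(6) = -6
  G9 = MIN(6, 6) = 6
  H12 = MAX(6, 4) = 6
  A1 = MAX(6, 6) = 6
  D8 = -6 - 6 = -12
  E5 = MAX(-9, -12) = -9

Propagation after the edit:
  H12: runs — C6 4->8; result 8.
  A1: runs — H12 6->8; result 8.
  D8: runs — A1 6->8; result -14.
  E5: runs — D8 -12->-14; result -9 (same value as before).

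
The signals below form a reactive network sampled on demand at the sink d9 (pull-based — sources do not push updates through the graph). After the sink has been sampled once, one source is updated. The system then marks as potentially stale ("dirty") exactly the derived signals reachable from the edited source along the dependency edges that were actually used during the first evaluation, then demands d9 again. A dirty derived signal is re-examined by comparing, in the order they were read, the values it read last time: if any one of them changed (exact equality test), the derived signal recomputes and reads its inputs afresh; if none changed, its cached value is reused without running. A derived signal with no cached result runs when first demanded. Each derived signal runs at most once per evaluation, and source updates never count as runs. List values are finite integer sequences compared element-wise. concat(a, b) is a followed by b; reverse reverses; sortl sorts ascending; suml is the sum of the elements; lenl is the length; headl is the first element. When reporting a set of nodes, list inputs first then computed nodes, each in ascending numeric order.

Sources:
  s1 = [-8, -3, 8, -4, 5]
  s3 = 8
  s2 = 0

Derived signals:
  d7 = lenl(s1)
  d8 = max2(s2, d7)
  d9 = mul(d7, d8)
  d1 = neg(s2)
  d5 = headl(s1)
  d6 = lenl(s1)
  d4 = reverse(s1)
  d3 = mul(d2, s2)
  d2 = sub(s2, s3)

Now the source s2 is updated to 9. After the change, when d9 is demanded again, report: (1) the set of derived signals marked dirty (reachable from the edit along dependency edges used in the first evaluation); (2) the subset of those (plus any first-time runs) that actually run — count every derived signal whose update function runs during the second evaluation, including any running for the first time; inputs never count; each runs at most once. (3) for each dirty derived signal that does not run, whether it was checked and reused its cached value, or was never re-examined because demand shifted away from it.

Dirty set: d8, d9.
Run set: d8, d9 (2 run).
All dirty derived signals ended up running.

Initial pass — values computed on the first demand:
  d7 = lenl([-8, -3, 8, -4, 5]) = 5
  d8 = max2(0, 5) = 5
  d9 = mul(5, 5) = 25

Second demand — change propagation:
  d8: re-runs because s2 0->9; new result 9.
  d9: re-runs because d8 5->9; new result 45.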